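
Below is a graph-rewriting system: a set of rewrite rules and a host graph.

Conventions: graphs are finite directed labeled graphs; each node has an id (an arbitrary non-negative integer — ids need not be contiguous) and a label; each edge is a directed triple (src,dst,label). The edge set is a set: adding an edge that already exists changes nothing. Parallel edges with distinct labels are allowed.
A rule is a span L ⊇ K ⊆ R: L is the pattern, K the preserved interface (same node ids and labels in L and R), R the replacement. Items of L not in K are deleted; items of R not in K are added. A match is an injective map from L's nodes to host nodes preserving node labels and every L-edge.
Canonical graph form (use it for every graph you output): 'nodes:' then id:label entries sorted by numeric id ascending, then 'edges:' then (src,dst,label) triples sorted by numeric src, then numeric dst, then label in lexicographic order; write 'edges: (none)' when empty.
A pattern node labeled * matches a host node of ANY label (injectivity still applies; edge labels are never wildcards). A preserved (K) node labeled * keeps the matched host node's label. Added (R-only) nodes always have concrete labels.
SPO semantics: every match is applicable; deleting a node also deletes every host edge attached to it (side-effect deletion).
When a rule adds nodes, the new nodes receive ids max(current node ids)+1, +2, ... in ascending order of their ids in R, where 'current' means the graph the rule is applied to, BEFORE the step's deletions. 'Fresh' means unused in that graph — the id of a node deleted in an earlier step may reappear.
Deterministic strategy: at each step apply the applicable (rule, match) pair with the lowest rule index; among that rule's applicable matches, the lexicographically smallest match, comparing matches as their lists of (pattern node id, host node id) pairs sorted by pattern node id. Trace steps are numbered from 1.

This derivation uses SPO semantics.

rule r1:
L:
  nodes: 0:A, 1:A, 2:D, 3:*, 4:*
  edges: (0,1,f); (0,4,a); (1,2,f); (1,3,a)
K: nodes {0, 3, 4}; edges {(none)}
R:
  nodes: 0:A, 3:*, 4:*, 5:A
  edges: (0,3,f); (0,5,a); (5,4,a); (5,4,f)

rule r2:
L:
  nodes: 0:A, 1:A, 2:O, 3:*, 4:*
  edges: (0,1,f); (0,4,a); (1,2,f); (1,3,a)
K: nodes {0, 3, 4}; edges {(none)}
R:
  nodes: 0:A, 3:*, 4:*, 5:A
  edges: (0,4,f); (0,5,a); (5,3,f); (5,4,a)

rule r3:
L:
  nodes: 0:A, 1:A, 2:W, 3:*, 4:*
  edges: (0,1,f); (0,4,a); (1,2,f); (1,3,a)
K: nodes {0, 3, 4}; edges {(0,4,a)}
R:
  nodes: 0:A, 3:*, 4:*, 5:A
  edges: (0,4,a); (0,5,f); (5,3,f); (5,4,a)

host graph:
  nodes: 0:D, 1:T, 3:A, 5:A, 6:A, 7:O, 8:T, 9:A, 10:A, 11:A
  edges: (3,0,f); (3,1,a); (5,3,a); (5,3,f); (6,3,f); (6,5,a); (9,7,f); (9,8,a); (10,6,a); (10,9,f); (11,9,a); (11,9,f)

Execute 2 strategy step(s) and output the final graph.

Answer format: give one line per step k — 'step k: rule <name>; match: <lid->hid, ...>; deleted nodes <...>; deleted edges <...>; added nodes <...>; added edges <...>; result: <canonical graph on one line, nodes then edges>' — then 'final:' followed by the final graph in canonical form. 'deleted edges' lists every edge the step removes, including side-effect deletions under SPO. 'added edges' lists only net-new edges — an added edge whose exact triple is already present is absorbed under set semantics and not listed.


step 1: rule r1; match: 0->6, 1->3, 2->0, 3->1, 4->5; deleted nodes 0, 3; deleted edges (3,0,f); (3,1,a); (5,3,a); (5,3,f); (6,3,f); (6,5,a); added nodes 12; added edges (6,1,f); (6,12,a); (12,5,a); (12,5,f); result: nodes: 1:T, 5:A, 6:A, 7:O, 8:T, 9:A, 10:A, 11:A, 12:A edges: (6,1,f); (6,12,a); (9,7,f); (9,8,a); (10,6,a); (10,9,f); (11,9,a); (11,9,f); (12,5,a); (12,5,f)
step 2: rule r2; match: 0->10, 1->9, 2->7, 3->8, 4->6; deleted nodes 7, 9; deleted edges (9,7,f); (9,8,a); (10,6,a); (10,9,f); (11,9,a); (11,9,f); added nodes 13; added edges (10,6,f); (10,13,a); (13,6,a); (13,8,f); result: nodes: 1:T, 5:A, 6:A, 8:T, 10:A, 11:A, 12:A, 13:A edges: (6,1,f); (6,12,a); (10,6,f); (10,13,a); (12,5,a); (12,5,f); (13,6,a); (13,8,f)
final:
nodes: 1:T, 5:A, 6:A, 8:T, 10:A, 11:A, 12:A, 13:A
edges: (6,1,f); (6,12,a); (10,6,f); (10,13,a); (12,5,a); (12,5,f); (13,6,a); (13,8,f)


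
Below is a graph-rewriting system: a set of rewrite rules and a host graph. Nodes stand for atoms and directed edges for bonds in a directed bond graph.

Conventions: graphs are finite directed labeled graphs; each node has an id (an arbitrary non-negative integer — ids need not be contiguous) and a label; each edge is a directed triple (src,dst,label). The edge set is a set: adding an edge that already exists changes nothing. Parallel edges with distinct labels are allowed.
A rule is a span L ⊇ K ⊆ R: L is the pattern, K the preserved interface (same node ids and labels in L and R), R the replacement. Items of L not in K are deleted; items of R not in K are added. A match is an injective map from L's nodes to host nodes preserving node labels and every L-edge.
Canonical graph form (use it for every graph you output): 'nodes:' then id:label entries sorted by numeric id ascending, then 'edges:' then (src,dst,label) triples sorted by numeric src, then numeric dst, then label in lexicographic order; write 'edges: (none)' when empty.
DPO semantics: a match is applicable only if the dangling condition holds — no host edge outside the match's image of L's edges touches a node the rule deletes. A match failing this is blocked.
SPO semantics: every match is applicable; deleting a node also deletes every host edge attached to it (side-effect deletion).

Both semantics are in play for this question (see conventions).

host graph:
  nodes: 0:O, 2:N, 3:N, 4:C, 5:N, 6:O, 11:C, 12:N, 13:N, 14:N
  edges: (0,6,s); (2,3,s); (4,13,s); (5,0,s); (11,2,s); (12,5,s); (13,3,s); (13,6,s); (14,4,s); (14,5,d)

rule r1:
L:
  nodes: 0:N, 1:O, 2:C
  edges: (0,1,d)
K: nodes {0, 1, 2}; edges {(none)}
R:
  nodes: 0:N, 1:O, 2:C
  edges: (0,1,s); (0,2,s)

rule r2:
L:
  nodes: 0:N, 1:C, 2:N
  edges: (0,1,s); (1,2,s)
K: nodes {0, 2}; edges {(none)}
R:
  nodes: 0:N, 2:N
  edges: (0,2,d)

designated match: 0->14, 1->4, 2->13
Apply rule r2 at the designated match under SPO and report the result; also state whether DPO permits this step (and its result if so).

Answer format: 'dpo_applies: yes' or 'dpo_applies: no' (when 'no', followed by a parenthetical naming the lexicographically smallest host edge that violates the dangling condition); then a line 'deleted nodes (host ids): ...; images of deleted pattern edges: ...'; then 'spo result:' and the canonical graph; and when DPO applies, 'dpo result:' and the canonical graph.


dpo_applies: yes
deleted nodes (host ids): 4; images of deleted pattern edges: (4,13,s); (14,4,s)
spo result:
nodes: 0:O, 2:N, 3:N, 5:N, 6:O, 11:C, 12:N, 13:N, 14:N
edges: (0,6,s); (2,3,s); (5,0,s); (11,2,s); (12,5,s); (13,3,s); (13,6,s); (14,5,d); (14,13,d)
dpo result:
nodes: 0:O, 2:N, 3:N, 5:N, 6:O, 11:C, 12:N, 13:N, 14:N
edges: (0,6,s); (2,3,s); (5,0,s); (11,2,s); (12,5,s); (13,3,s); (13,6,s); (14,5,d); (14,13,d)


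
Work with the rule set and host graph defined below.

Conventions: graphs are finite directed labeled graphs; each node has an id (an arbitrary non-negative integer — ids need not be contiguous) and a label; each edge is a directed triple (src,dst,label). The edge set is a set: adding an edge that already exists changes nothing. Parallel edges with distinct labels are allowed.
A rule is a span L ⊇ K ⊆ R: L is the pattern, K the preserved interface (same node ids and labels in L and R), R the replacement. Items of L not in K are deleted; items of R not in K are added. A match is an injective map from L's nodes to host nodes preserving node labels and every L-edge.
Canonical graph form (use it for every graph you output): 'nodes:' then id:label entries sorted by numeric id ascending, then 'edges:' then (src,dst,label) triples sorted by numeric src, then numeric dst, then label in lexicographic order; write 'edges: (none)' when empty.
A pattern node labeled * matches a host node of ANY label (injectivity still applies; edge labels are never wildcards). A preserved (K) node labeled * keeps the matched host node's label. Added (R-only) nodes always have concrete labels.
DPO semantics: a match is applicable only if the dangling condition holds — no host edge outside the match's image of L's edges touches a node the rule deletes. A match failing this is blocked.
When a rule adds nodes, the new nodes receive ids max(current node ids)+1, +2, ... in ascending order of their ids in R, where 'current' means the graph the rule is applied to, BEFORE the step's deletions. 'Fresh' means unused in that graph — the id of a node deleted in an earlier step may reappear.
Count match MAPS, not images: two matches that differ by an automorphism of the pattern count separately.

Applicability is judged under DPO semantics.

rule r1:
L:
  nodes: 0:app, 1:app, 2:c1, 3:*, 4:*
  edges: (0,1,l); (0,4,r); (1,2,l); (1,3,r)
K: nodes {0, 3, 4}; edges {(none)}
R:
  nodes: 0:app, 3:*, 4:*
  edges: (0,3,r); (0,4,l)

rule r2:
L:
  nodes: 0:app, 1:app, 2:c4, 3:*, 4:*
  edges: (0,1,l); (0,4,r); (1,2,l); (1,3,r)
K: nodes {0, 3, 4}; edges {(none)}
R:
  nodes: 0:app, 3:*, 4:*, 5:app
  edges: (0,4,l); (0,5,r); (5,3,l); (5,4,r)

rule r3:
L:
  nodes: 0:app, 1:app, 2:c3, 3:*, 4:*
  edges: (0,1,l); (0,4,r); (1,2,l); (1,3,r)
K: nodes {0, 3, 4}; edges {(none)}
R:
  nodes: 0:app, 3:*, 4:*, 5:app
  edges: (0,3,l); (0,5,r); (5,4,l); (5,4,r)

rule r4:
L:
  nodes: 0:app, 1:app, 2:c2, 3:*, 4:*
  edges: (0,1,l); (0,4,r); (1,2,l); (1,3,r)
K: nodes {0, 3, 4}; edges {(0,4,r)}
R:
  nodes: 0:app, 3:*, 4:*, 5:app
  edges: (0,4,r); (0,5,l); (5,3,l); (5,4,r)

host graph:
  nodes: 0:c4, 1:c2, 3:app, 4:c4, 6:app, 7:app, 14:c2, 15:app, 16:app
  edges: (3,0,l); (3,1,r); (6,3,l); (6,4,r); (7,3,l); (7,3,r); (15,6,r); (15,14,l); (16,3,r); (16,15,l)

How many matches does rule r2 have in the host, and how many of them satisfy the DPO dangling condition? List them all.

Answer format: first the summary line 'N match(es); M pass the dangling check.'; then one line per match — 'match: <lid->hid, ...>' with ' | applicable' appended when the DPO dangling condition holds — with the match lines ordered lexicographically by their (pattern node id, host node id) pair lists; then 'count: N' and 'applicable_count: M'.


1 match(es); 0 pass the dangling check.
match: 0->6, 1->3, 2->0, 3->1, 4->4
count: 1
applicable_count: 0


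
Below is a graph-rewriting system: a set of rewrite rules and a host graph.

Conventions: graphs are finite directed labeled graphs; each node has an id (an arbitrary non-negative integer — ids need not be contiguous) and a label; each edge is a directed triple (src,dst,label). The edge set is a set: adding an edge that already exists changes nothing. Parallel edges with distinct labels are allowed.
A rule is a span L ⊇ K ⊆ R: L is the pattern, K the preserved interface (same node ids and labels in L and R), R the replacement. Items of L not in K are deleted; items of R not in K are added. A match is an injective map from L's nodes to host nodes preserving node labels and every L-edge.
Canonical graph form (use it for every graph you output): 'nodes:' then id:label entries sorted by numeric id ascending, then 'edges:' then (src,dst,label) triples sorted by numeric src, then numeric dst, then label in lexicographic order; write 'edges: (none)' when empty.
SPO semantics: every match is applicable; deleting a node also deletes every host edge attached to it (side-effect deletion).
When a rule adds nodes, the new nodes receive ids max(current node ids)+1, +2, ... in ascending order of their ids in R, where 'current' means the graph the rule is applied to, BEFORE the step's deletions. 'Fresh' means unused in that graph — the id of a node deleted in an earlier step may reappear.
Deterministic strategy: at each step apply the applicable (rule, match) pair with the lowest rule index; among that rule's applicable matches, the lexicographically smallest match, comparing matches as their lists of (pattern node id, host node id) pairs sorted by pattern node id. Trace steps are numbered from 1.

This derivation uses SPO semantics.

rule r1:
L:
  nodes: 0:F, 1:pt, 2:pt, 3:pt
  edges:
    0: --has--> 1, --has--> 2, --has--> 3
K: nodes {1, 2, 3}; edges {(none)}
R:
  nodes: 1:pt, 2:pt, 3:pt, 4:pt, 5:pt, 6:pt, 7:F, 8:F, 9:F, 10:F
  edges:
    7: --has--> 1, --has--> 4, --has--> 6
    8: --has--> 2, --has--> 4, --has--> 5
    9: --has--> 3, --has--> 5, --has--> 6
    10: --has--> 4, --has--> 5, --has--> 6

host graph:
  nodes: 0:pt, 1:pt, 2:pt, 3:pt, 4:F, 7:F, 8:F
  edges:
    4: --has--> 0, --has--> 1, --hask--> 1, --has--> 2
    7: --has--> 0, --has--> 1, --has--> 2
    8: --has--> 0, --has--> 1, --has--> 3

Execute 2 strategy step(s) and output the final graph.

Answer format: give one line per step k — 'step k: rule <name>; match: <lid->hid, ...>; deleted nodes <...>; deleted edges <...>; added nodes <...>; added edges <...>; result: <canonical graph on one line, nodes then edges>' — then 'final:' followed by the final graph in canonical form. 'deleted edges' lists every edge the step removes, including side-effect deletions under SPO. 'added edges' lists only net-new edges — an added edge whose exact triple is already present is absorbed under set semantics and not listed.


step 1: rule r1; match: 0->4, 1->0, 2->1, 3->2; deleted nodes 4; deleted edges (4,0,has); (4,1,has); (4,1,hask); (4,2,has); added nodes 9, 10, 11, 12, 13, 14, 15; added edges (12,0,has); (12,9,has); (12,11,has); (13,1,has); (13,9,has); (13,10,has); (14,2,has); (14,10,has); (14,11,has); (15,9,has); (15,10,has); (15,11,has); result: nodes: 0:pt, 1:pt, 2:pt, 3:pt, 7:F, 8:F, 9:pt, 10:pt, 11:pt, 12:F, 13:F, 14:F, 15:F edges: (7,0,has); (7,1,has); (7,2,has); (8,0,has); (8,1,has); (8,3,has); (12,0,has); (12,9,has); (12,11,has); (13,1,has); (13,9,has); (13,10,has); (14,2,has); (14,10,has); (14,11,has); (15,9,has); (15,10,has); (15,11,has)
step 2: rule r1; match: 0->7, 1->0, 2->1, 3->2; deleted nodes 7; deleted edges (7,0,has); (7,1,has); (7,2,has); added nodes 16, 17, 18, 19, 20, 21, 22; added edges (19,0,has); (19,16,has); (19,18,has); (20,1,has); (20,16,has); (20,17,has); (21,2,has); (21,17,has); (21,18,has); (22,16,has); (22,17,has); (22,18,has); result: nodes: 0:pt, 1:pt, 2:pt, 3:pt, 8:F, 9:pt, 10:pt, 11:pt, 12:F, 13:F, 14:F, 15:F, 16:pt, 17:pt, 18:pt, 19:F, 20:F, 21:F, 22:F edges: (8,0,has); (8,1,has); (8,3,has); (12,0,has); (12,9,has); (12,11,has); (13,1,has); (13,9,has); (13,10,has); (14,2,has); (14,10,has); (14,11,has); (15,9,has); (15,10,has); (15,11,has); (19,0,has); (19,16,has); (19,18,has); (20,1,has); (20,16,has); (20,17,has); (21,2,has); (21,17,has); (21,18,has); (22,16,has); (22,17,has); (22,18,has)
final:
nodes: 0:pt, 1:pt, 2:pt, 3:pt, 8:F, 9:pt, 10:pt, 11:pt, 12:F, 13:F, 14:F, 15:F, 16:pt, 17:pt, 18:pt, 19:F, 20:F, 21:F, 22:F
edges: (8,0,has); (8,1,has); (8,3,has); (12,0,has); (12,9,has); (12,11,has); (13,1,has); (13,9,has); (13,10,has); (14,2,has); (14,10,has); (14,11,has); (15,9,has); (15,10,has); (15,11,has); (19,0,has); (19,16,has); (19,18,has); (20,1,has); (20,16,has); (20,17,has); (21,2,has); (21,17,has); (21,18,has); (22,16,has); (22,17,has); (22,18,has)


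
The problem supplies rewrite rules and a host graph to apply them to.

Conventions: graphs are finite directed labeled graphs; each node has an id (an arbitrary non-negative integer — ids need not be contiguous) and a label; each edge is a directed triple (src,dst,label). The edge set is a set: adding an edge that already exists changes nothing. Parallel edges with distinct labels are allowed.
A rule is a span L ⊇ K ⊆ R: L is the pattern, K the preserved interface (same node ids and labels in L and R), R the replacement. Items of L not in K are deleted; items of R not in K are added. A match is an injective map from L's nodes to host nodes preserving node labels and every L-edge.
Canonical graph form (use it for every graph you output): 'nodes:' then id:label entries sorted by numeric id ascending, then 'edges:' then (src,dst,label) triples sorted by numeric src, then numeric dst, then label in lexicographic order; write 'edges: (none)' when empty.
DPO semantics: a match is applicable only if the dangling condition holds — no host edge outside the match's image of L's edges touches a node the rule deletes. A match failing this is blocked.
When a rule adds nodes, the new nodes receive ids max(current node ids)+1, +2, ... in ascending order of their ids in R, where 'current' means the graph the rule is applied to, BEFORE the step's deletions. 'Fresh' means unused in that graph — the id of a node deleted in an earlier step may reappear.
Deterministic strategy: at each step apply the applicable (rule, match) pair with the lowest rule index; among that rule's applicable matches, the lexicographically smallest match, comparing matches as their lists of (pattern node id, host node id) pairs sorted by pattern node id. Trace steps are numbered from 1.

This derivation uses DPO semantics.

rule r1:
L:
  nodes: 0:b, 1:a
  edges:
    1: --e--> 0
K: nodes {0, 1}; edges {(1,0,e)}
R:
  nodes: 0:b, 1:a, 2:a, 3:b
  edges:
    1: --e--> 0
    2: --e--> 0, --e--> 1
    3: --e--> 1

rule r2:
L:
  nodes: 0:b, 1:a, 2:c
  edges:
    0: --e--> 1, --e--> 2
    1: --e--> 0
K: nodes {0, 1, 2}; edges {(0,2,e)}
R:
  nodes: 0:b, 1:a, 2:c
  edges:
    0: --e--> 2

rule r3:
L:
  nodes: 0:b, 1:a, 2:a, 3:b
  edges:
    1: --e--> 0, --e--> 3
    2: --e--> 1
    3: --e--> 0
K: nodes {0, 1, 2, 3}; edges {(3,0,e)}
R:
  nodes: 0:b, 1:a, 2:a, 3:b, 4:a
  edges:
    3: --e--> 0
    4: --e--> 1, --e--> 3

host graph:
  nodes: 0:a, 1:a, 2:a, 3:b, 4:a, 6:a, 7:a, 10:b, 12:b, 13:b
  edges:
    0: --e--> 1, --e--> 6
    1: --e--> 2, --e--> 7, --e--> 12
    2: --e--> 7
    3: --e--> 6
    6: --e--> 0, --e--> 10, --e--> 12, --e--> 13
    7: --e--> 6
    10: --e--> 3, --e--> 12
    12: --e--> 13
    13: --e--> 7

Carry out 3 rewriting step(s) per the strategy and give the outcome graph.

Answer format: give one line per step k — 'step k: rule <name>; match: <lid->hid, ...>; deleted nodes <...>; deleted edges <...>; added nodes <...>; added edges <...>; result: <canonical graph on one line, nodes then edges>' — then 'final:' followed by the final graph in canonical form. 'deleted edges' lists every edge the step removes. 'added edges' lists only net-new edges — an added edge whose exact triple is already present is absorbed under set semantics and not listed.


step 1: rule r1; match: 0->10, 1->6; deleted nodes (none); deleted edges (none); added nodes 14, 15; added edges (14,6,e); (14,10,e); (15,6,e); result: nodes: 0:a, 1:a, 2:a, 3:b, 4:a, 6:a, 7:a, 10:b, 12:b, 13:b, 14:a, 15:b edges: (0,1,e); (0,6,e); (1,2,e); (1,7,e); (1,12,e); (2,7,e); (3,6,e); (6,0,e); (6,10,e); (6,12,e); (6,13,e); (7,6,e); (10,3,e); (10,12,e); (12,13,e); (13,7,e); (14,6,e); (14,10,e); (15,6,e)
step 2: rule r1; match: 0->10, 1->6; deleted nodes (none); deleted edges (none); added nodes 16, 17; added edges (16,6,e); (16,10,e); (17,6,e); result: nodes: 0:a, 1:a, 2:a, 3:b, 4:a, 6:a, 7:a, 10:b, 12:b, 13:b, 14:a, 15:b, 16:a, 17:b edges: (0,1,e); (0,6,e); (1,2,e); (1,7,e); (1,12,e); (2,7,e); (3,6,e); (6,0,e); (6,10,e); (6,12,e); (6,13,e); (7,6,e); (10,3,e); (10,12,e); (12,13,e); (13,7,e); (14,6,e); (14,10,e); (15,6,e); (16,6,e); (16,10,e); (17,6,e)
step 3: rule r1; match: 0->10, 1->6; deleted nodes (none); deleted edges (none); added nodes 18, 19; added edges (18,6,e); (18,10,e); (19,6,e); result: nodes: 0:a, 1:a, 2:a, 3:b, 4:a, 6:a, 7:a, 10:b, 12:b, 13:b, 14:a, 15:b, 16:a, 17:b, 18:a, 19:b edges: (0,1,e); (0,6,e); (1,2,e); (1,7,e); (1,12,e); (2,7,e); (3,6,e); (6,0,e); (6,10,e); (6,12,e); (6,13,e); (7,6,e); (10,3,e); (10,12,e); (12,13,e); (13,7,e); (14,6,e); (14,10,e); (15,6,e); (16,6,e); (16,10,e); (17,6,e); (18,6,e); (18,10,e); (19,6,e)
final:
nodes: 0:a, 1:a, 2:a, 3:b, 4:a, 6:a, 7:a, 10:b, 12:b, 13:b, 14:a, 15:b, 16:a, 17:b, 18:a, 19:b
edges: (0,1,e); (0,6,e); (1,2,e); (1,7,e); (1,12,e); (2,7,e); (3,6,e); (6,0,e); (6,10,e); (6,12,e); (6,13,e); (7,6,e); (10,3,e); (10,12,e); (12,13,e); (13,7,e); (14,6,e); (14,10,e); (15,6,e); (16,6,e); (16,10,e); (17,6,e); (18,6,e); (18,10,e); (19,6,e)


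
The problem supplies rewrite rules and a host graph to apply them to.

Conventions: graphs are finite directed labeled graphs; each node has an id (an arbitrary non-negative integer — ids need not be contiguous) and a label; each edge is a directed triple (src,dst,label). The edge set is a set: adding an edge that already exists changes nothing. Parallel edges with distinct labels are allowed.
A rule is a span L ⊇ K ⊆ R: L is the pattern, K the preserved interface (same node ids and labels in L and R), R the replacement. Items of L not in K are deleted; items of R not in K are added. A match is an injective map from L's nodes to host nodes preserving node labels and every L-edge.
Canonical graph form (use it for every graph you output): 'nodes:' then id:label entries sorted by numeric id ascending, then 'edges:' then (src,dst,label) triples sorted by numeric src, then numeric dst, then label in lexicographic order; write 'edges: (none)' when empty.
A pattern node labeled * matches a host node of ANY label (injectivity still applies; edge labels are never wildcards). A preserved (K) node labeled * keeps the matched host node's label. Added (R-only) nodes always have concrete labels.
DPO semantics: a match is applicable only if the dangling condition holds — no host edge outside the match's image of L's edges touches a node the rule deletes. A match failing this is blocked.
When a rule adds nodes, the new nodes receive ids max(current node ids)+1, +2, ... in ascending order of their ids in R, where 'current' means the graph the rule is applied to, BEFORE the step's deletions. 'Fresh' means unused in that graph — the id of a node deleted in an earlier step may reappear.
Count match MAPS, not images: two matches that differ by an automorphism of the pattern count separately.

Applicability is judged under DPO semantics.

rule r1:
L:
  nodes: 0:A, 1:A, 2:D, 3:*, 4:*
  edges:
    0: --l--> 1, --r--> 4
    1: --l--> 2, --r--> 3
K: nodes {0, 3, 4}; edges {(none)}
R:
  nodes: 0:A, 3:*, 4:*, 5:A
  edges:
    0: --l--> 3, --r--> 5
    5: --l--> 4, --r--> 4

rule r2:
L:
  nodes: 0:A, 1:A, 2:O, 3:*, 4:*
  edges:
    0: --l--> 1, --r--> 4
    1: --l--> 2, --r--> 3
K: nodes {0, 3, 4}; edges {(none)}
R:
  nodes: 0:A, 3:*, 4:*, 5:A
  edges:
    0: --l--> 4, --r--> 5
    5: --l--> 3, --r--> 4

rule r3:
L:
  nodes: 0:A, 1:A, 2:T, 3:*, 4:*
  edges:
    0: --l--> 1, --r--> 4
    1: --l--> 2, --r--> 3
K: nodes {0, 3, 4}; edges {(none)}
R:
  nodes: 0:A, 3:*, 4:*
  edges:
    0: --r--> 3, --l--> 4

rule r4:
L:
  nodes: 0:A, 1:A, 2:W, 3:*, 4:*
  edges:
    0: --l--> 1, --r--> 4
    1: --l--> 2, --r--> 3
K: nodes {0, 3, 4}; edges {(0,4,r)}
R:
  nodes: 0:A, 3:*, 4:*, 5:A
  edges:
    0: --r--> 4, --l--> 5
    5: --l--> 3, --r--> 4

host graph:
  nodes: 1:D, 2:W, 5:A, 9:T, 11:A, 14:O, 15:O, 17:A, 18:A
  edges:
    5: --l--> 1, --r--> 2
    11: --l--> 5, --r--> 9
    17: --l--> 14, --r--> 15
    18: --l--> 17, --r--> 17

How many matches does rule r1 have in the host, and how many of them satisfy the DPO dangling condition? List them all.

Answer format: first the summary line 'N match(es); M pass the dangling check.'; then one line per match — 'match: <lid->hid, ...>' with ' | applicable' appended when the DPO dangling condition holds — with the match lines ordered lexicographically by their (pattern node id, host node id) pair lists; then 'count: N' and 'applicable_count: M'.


1 match(es); 1 pass the dangling check.
match: 0->11, 1->5, 2->1, 3->2, 4->9 | applicable
count: 1
applicable_count: 1


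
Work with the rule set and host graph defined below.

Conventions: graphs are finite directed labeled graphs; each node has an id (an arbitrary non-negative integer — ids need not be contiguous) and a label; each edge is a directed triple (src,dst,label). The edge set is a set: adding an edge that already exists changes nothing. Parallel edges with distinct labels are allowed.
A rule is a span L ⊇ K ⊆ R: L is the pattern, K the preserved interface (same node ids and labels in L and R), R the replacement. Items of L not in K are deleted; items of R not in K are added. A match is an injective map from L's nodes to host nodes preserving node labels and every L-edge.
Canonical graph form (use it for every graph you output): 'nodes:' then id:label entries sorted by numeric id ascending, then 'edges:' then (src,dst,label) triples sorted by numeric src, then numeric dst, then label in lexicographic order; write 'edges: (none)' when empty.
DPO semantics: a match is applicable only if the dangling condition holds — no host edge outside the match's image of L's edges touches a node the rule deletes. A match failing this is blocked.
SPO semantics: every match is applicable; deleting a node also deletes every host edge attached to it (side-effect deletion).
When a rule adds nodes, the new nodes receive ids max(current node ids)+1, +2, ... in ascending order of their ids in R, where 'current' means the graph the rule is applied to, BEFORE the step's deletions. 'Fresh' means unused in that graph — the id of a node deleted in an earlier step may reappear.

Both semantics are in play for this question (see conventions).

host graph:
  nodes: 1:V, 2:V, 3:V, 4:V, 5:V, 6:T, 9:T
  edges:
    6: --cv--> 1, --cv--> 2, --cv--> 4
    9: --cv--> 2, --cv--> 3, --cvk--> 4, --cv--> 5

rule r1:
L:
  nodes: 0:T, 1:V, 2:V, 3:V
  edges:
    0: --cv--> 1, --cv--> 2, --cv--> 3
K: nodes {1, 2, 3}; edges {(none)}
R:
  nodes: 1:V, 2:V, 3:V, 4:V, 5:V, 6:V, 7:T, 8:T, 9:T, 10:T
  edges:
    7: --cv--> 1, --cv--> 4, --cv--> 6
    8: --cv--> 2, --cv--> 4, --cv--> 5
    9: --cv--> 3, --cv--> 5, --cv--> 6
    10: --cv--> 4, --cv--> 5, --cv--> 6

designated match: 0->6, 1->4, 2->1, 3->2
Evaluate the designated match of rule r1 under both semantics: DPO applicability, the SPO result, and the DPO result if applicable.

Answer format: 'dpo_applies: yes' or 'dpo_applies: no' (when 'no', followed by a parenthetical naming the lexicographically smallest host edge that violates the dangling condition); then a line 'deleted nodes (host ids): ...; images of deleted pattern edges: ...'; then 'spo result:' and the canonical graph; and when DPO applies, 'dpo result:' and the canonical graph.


dpo_applies: yes
deleted nodes (host ids): 6; images of deleted pattern edges: (6,1,cv); (6,2,cv); (6,4,cv)
spo result:
nodes: 1:V, 2:V, 3:V, 4:V, 5:V, 9:T, 10:V, 11:V, 12:V, 13:T, 14:T, 15:T, 16:T
edges: (9,2,cv); (9,3,cv); (9,4,cvk); (9,5,cv); (13,4,cv); (13,10,cv); (13,12,cv); (14,1,cv); (14,10,cv); (14,11,cv); (15,2,cv); (15,11,cv); (15,12,cv); (16,10,cv); (16,11,cv); (16,12,cv)
dpo result:
nodes: 1:V, 2:V, 3:V, 4:V, 5:V, 9:T, 10:V, 11:V, 12:V, 13:T, 14:T, 15:T, 16:T
edges: (9,2,cv); (9,3,cv); (9,4,cvk); (9,5,cv); (13,4,cv); (13,10,cv); (13,12,cv); (14,1,cv); (14,10,cv); (14,11,cv); (15,2,cv); (15,11,cv); (15,12,cv); (16,10,cv); (16,11,cv); (16,12,cv)


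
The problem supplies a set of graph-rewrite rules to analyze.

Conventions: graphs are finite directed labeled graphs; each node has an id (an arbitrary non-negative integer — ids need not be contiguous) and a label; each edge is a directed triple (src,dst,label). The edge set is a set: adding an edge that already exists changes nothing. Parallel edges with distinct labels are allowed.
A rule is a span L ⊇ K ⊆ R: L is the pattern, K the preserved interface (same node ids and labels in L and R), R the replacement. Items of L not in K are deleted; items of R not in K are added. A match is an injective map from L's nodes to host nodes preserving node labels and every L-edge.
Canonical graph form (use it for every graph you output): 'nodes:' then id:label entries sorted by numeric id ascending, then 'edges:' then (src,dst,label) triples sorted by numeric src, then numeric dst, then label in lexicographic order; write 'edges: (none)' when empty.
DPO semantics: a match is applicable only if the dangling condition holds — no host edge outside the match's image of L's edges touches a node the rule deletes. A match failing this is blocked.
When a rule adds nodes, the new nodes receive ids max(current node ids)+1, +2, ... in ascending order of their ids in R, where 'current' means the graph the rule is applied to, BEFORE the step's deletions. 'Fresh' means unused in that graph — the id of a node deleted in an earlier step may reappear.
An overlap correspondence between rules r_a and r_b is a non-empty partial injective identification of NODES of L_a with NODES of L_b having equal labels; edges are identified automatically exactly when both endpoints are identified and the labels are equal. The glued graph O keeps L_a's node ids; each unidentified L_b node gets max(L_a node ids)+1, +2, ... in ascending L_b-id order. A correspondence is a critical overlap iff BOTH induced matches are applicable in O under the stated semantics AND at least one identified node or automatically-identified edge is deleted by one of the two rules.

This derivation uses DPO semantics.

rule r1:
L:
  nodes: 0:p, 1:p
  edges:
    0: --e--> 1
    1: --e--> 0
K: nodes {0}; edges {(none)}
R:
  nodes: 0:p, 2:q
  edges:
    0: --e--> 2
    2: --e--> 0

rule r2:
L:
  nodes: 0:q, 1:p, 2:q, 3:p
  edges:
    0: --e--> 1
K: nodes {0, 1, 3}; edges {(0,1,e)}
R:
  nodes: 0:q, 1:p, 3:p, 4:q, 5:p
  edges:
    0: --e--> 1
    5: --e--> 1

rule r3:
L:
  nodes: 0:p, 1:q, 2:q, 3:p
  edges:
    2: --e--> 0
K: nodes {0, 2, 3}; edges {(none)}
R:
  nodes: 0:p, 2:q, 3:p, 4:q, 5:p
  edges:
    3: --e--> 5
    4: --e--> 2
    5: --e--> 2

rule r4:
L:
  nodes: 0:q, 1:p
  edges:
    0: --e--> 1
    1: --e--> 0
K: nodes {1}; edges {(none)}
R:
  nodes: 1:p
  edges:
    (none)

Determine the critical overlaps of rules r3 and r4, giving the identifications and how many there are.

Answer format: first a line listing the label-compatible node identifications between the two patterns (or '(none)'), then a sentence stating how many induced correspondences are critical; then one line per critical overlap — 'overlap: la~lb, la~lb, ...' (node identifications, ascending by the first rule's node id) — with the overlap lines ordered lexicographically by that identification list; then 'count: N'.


label-compatible node identifications between L(r3) and L(r4): 0~1, 1~0, 2~0, 3~1
1 of the induced correspondences is a critical overlap of r3 and r4.
overlap: 0~1, 2~0
count: 1


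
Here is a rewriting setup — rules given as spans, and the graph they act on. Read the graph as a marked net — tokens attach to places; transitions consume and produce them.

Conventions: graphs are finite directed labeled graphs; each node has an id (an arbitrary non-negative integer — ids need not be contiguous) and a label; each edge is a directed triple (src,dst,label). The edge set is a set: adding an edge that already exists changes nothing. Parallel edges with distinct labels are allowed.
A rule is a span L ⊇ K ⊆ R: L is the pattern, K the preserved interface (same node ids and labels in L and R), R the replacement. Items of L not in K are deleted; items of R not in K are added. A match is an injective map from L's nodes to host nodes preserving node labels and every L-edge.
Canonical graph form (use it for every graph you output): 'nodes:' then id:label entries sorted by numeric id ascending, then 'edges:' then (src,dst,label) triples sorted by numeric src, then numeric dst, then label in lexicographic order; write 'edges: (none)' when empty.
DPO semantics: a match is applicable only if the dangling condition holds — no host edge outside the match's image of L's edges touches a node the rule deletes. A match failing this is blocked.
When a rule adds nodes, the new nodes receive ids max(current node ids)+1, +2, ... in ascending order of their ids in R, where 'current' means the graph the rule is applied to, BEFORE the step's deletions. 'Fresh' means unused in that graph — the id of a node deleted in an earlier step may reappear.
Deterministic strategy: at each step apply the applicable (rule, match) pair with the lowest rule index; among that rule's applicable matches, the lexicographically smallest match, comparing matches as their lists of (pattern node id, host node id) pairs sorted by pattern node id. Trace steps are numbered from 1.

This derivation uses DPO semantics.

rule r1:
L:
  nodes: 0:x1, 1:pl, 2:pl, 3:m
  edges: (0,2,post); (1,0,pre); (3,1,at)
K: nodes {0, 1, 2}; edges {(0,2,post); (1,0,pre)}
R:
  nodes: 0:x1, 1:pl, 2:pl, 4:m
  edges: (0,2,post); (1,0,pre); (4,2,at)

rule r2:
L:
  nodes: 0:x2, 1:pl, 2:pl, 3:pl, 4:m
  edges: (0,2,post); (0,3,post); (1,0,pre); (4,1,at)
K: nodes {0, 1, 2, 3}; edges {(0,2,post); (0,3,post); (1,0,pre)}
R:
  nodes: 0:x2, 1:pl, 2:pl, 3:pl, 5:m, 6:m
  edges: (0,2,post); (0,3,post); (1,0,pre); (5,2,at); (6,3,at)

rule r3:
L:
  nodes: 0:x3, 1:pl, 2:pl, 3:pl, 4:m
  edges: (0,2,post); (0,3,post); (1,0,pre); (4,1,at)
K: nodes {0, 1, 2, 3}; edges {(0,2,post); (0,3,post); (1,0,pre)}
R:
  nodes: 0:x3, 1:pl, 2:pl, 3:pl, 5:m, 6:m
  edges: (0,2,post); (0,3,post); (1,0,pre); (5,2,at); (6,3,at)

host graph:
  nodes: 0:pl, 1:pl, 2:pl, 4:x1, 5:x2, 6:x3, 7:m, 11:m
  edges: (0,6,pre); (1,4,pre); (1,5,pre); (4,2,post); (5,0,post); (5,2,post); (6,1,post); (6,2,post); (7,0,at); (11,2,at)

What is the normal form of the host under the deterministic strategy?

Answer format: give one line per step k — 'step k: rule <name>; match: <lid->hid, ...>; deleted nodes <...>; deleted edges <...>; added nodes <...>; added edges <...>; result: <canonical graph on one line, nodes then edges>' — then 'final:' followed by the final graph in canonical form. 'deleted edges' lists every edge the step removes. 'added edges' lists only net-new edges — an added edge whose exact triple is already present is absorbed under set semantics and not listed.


step 1: rule r3; match: 0->6, 1->0, 2->1, 3->2, 4->7; deleted nodes 7; deleted edges (7,0,at); added nodes 12, 13; added edges (12,1,at); (13,2,at); result: nodes: 0:pl, 1:pl, 2:pl, 4:x1, 5:x2, 6:x3, 11:m, 12:m, 13:m edges: (0,6,pre); (1,4,pre); (1,5,pre); (4,2,post); (5,0,post); (5,2,post); (6,1,post); (6,2,post); (11,2,at); (12,1,at); (13,2,at)
step 2: rule r1; match: 0->4, 1->1, 2->2, 3->12; deleted nodes 12; deleted edges (12,1,at); added nodes 14; added edges (14,2,at); result: nodes: 0:pl, 1:pl, 2:pl, 4:x1, 5:x2, 6:x3, 11:m, 13:m, 14:m edges: (0,6,pre); (1,4,pre); (1,5,pre); (4,2,post); (5,0,post); (5,2,post); (6,1,post); (6,2,post); (11,2,at); (13,2,at); (14,2,at)
final:
nodes: 0:pl, 1:pl, 2:pl, 4:x1, 5:x2, 6:x3, 11:m, 13:m, 14:m
edges: (0,6,pre); (1,4,pre); (1,5,pre); (4,2,post); (5,0,post); (5,2,post); (6,1,post); (6,2,post); (11,2,at); (13,2,at); (14,2,at)


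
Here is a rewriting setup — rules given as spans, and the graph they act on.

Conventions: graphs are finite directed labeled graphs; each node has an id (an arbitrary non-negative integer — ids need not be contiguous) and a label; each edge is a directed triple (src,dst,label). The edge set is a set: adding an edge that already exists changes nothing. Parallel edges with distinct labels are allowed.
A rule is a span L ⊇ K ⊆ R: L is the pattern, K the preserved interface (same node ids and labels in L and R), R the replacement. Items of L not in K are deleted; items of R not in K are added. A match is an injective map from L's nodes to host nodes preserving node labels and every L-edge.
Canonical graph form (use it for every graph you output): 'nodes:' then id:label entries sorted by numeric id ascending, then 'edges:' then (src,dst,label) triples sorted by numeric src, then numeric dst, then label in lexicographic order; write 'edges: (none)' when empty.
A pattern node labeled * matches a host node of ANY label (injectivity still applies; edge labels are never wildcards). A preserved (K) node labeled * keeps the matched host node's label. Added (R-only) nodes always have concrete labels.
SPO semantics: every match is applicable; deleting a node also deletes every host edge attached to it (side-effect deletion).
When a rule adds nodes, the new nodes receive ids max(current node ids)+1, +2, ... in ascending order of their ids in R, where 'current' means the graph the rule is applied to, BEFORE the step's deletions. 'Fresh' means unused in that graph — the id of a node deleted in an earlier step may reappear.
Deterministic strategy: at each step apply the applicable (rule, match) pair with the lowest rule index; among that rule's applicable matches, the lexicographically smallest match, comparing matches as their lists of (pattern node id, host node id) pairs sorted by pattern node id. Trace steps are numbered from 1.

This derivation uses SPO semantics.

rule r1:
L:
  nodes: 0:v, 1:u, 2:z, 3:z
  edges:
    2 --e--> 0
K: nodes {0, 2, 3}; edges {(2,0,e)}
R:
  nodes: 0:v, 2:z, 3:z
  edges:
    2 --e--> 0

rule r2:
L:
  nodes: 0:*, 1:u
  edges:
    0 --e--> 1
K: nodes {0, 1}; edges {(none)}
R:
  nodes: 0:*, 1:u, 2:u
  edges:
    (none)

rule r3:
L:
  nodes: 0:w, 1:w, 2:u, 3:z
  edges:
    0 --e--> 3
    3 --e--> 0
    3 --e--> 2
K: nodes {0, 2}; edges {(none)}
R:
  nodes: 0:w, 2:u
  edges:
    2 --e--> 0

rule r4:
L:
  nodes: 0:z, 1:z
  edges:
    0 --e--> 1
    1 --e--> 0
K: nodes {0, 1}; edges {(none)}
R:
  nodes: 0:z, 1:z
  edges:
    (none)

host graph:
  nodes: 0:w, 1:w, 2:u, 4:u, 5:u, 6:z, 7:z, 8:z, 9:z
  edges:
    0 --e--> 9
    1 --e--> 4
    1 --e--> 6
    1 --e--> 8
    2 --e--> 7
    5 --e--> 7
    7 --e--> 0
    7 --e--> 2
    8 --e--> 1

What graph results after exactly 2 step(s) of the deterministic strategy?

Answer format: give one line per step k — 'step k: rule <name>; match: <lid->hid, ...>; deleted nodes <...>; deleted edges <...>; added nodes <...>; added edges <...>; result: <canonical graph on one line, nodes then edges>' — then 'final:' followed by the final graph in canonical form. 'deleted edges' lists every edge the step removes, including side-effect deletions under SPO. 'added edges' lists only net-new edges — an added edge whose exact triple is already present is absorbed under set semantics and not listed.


step 1: rule r2; match: 0->1, 1->4; deleted nodes (none); deleted edges (1,4,e); added nodes 10; added edges (none); result: nodes: 0:w, 1:w, 2:u, 4:u, 5:u, 6:z, 7:z, 8:z, 9:z, 10:u edges: (0,9,e); (1,6,e); (1,8,e); (2,7,e); (5,7,e); (7,0,e); (7,2,e); (8,1,e)
step 2: rule r2; match: 0->7, 1->2; deleted nodes (none); deleted edges (7,2,e); added nodes 11; added edges (none); result: nodes: 0:w, 1:w, 2:u, 4:u, 5:u, 6:z, 7:z, 8:z, 9:z, 10:u, 11:u edges: (0,9,e); (1,6,e); (1,8,e); (2,7,e); (5,7,e); (7,0,e); (8,1,e)
final:
nodes: 0:w, 1:w, 2:u, 4:u, 5:u, 6:z, 7:z, 8:z, 9:z, 10:u, 11:u
edges: (0,9,e); (1,6,e); (1,8,e); (2,7,e); (5,7,e); (7,0,e); (8,1,e)


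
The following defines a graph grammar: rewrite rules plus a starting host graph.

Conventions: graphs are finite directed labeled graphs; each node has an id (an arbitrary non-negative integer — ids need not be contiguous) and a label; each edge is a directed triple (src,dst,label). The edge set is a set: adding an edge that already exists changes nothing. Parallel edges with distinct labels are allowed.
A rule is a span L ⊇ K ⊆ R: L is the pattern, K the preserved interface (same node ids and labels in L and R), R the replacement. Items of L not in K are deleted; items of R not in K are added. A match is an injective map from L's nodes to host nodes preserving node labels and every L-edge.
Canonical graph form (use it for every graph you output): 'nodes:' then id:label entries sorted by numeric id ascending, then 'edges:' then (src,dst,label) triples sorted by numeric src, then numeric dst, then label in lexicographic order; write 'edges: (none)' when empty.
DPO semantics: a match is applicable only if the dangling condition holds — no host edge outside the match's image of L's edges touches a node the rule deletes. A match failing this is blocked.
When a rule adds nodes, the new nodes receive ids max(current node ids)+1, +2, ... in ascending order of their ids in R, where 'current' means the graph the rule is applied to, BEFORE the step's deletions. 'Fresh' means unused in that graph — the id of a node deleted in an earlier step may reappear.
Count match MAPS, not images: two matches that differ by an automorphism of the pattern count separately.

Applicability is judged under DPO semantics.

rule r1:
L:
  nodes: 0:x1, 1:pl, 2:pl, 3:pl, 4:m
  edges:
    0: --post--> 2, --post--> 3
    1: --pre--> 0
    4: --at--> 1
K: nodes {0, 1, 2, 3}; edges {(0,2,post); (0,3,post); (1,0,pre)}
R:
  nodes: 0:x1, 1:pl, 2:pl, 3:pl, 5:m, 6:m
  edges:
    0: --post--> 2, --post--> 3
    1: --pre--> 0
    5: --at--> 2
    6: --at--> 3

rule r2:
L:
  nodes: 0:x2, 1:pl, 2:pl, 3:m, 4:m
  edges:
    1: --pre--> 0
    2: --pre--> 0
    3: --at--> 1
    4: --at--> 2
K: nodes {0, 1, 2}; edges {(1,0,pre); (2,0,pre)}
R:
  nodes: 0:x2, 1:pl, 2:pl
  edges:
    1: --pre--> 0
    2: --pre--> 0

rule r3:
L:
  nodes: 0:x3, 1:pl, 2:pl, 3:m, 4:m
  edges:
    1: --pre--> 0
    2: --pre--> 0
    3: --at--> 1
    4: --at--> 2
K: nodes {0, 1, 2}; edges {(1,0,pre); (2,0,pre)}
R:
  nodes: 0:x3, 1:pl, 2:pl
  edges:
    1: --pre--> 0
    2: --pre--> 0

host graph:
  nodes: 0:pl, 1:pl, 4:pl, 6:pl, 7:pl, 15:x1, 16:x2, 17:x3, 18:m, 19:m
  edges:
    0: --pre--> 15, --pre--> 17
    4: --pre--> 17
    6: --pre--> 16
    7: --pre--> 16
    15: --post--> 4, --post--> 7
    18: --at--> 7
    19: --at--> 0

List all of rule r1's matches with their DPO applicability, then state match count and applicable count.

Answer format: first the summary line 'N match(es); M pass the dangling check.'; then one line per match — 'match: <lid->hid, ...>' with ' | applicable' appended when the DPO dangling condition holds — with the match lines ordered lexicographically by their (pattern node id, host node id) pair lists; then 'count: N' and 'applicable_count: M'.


2 match(es); 2 pass the dangling check.
match: 0->15, 1->0, 2->4, 3->7, 4->19 | applicable
match: 0->15, 1->0, 2->7, 3->4, 4->19 | applicable
count: 2
applicable_count: 2
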